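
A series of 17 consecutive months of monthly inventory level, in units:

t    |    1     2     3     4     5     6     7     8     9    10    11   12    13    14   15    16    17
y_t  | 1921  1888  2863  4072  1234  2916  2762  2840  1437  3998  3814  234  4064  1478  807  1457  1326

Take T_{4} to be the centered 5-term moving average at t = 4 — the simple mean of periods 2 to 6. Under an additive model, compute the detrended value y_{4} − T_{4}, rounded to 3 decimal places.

1477.400

Trend T_4 = (1888 + 2863 + 4072 + 1234 + 2916) / 5 = 12973/5 = 2594.60000
Detrended value: 4072 − 2594.60000 = 1477.400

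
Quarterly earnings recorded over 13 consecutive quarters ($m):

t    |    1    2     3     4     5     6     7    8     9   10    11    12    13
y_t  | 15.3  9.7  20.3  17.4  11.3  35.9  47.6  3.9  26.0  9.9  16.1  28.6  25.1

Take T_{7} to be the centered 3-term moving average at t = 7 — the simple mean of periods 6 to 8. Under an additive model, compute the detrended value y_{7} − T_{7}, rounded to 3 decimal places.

18.467

Trend T_7 = (35.9 + 47.6 + 3.9) / 3 = 87.4/3 = 29.13333
Detrended value: 47.6 − 29.13333 = 18.467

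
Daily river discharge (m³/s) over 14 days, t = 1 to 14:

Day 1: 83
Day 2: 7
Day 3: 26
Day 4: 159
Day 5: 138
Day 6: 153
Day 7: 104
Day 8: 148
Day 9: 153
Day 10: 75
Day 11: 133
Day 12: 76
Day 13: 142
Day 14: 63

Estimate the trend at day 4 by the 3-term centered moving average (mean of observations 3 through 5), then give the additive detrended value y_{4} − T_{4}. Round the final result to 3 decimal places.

Trend T_4 = (26 + 159 + 138) / 3 = 323/3 = 107.66667
Detrended value: 159 − 107.66667 = 51.333

51.333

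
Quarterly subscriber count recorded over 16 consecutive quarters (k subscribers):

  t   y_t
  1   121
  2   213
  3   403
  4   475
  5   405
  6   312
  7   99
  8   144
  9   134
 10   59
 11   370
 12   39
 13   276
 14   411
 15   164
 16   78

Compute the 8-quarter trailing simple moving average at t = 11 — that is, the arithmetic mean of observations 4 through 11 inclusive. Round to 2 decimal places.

249.75

Sum of periods 4–11: 475 + 405 + 312 + 99 + 144 + 134 + 59 + 370 = 1998
Divide by 8: 1998 / 8 = 249.75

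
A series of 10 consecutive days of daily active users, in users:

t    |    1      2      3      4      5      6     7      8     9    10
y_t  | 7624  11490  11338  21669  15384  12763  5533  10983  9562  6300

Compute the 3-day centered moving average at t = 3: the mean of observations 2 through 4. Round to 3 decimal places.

Sum of periods 2–4: 11490 + 11338 + 21669 = 44497
Divide by 3: 44497 / 3 = 14832.333

14832.333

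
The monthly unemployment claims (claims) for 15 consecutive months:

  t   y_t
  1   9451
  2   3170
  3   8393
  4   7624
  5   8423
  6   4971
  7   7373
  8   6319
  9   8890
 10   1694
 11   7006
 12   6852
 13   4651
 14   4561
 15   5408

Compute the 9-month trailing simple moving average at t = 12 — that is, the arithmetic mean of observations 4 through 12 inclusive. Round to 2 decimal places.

Sum of periods 4–12: 7624 + 8423 + 4971 + 7373 + 6319 + 8890 + 1694 + 7006 + 6852 = 59152
Divide by 9: 59152 / 9 = 6572.44

6572.44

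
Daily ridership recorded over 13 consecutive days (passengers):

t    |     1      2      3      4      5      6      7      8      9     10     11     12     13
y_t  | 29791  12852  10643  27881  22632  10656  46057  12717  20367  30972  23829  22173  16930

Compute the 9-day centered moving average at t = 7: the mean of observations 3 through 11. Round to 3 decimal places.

Sum of periods 3–11: 10643 + 27881 + 22632 + 10656 + 46057 + 12717 + 20367 + 30972 + 23829 = 205754
Divide by 9: 205754 / 9 = 22861.556

22861.556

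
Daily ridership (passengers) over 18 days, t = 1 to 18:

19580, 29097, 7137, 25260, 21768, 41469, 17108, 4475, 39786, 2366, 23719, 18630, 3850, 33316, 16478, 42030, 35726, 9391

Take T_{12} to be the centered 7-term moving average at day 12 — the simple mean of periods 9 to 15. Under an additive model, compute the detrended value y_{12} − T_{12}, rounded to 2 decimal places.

Trend T_12 = (39786 + 2366 + 23719 + 18630 + 3850 + 33316 + 16478) / 7 = 138145/7 = 19735.0000
Detrended value: 18630 − 19735.0000 = -1105.00

-1105.00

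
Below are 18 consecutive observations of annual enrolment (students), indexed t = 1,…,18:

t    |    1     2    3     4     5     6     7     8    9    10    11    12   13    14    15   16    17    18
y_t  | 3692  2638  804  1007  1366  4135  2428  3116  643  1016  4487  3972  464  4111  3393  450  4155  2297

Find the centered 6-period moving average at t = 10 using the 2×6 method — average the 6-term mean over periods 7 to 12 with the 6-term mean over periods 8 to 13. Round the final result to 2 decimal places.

Sum over 7–12: 2428 + 3116 + 643 + 1016 + 4487 + 3972 = 15662
Sum over 8–13: 3116 + 643 + 1016 + 4487 + 3972 + 464 = 13698
CMA at t=10 = (15662 + 13698) / (2·6) = 29360 / 12 = 2446.67

2446.67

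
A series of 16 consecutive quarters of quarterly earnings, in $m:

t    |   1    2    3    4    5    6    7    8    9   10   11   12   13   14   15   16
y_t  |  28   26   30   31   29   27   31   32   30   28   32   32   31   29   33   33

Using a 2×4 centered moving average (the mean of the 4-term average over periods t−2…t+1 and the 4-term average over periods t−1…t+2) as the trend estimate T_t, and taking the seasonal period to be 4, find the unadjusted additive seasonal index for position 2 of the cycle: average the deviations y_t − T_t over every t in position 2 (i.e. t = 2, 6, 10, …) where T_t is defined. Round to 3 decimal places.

Season position 2 occurs at t = 6, 10, 14 (where T_t is defined).
t=6: T_6 = 29.62500; y_6 − T_6 = 27 − 29.62500 = -2.62500
t=10: T_10 = 30.50000; y_10 − T_10 = 28 − 30.50000 = -2.50000
t=14: T_14 = 31.37500; y_14 − T_14 = 29 − 31.37500 = -2.37500
Mean deviation: (-2.62500 + -2.50000 + -2.37500) / 3 = -2.500

-2.500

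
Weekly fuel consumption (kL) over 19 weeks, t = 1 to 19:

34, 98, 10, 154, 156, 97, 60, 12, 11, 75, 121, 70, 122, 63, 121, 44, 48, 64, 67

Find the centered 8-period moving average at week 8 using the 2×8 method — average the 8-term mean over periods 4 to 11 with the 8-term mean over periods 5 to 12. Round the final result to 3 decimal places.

Sum over 4–11: 154 + 156 + 97 + 60 + 12 + 11 + 75 + 121 = 686
Sum over 5–12: 156 + 97 + 60 + 12 + 11 + 75 + 121 + 70 = 602
CMA at t=8 = (686 + 602) / (2·8) = 1288 / 16 = 80.500

80.500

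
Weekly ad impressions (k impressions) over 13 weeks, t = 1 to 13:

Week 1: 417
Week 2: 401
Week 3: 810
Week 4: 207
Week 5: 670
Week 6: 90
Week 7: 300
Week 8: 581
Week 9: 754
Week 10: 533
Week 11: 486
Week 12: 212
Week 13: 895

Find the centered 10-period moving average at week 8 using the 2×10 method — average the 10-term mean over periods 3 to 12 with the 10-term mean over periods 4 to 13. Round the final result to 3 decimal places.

Sum over 3–12: 810 + 207 + 670 + 90 + 300 + 581 + 754 + 533 + 486 + 212 = 4643
Sum over 4–13: 207 + 670 + 90 + 300 + 581 + 754 + 533 + 486 + 212 + 895 = 4728
CMA at t=8 = (4643 + 4728) / (2·10) = 9371 / 20 = 468.550

468.550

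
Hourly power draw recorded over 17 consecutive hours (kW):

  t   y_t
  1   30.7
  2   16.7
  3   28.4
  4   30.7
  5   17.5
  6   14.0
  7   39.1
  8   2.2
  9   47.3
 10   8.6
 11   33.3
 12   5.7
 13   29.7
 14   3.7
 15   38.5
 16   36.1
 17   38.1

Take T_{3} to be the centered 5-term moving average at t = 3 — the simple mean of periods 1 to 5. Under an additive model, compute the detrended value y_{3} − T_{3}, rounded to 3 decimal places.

3.600

Trend T_3 = (30.7 + 16.7 + 28.4 + 30.7 + 17.5) / 5 = 124.0/5 = 24.80000
Detrended value: 28.4 − 24.80000 = 3.600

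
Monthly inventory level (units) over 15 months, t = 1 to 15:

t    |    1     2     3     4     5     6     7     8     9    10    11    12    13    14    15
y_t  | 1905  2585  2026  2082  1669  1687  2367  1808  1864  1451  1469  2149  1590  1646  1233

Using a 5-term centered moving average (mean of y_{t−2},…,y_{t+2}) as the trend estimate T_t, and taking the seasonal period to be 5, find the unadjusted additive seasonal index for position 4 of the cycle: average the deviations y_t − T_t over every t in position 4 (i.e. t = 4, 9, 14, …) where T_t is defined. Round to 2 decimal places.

72.20

Season position 4 occurs at t = 4, 9 (where T_t is defined).
t=4: T_4 = 2009.8000; y_4 − T_4 = 2082 − 2009.8000 = 72.2000
t=9: T_9 = 1791.8000; y_9 − T_9 = 1864 − 1791.8000 = 72.2000
Mean deviation: (72.2000 + 72.2000) / 2 = 72.20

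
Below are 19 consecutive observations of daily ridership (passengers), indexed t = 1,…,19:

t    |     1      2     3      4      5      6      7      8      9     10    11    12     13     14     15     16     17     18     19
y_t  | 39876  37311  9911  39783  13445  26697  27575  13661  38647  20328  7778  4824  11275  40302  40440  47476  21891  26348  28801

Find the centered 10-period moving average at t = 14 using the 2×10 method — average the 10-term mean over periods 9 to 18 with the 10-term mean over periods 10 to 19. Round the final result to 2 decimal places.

Sum over 9–18: 38647 + 20328 + 7778 + 4824 + 11275 + 40302 + 40440 + 47476 + 21891 + 26348 = 259309
Sum over 10–19: 20328 + 7778 + 4824 + 11275 + 40302 + 40440 + 47476 + 21891 + 26348 + 28801 = 249463
CMA at t=14 = (259309 + 249463) / (2·10) = 508772 / 20 = 25438.60

25438.60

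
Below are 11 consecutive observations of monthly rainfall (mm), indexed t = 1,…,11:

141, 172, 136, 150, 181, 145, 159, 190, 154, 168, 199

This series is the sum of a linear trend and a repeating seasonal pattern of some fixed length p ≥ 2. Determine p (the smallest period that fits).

First differences y_{t+1} − y_t: 31, -36, 14, 31, -36, 14, 31, -36, …
The difference pattern repeats every 3 terms and not for any smaller step, so p = 3.

3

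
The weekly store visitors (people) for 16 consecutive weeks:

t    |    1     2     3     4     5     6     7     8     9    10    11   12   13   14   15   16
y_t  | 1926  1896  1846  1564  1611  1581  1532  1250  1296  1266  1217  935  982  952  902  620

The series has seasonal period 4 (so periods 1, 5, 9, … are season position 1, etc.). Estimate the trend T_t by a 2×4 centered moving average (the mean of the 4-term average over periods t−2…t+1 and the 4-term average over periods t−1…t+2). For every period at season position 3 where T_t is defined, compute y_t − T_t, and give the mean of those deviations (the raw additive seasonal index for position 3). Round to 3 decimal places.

77.667

Season position 3 occurs at t = 3, 7, 11 (where T_t is defined).
t=3: T_3 = 1768.62500; y_3 − T_3 = 1846 − 1768.62500 = 77.37500
t=7: T_7 = 1454.12500; y_7 − T_7 = 1532 − 1454.12500 = 77.87500
t=11: T_11 = 1139.25000; y_11 − T_11 = 1217 − 1139.25000 = 77.75000
Mean deviation: (77.37500 + 77.87500 + 77.75000) / 3 = 77.667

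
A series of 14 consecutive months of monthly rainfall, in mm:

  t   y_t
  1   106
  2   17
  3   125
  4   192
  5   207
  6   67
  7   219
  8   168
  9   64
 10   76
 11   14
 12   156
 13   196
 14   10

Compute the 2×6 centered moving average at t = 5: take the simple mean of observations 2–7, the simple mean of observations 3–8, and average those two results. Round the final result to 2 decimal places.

150.42

Sum over 2–7: 17 + 125 + 192 + 207 + 67 + 219 = 827
Sum over 3–8: 125 + 192 + 207 + 67 + 219 + 168 = 978
CMA at t=5 = (827 + 978) / (2·6) = 1805 / 12 = 150.42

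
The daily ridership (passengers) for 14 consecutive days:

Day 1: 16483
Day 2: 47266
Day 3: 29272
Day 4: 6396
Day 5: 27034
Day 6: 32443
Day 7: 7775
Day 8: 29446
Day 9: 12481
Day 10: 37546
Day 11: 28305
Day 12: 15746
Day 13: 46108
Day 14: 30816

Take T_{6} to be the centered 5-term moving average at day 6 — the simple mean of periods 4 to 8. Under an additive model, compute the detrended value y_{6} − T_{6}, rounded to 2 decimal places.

Trend T_6 = (6396 + 27034 + 32443 + 7775 + 29446) / 5 = 103094/5 = 20618.8000
Detrended value: 32443 − 20618.8000 = 11824.20

11824.20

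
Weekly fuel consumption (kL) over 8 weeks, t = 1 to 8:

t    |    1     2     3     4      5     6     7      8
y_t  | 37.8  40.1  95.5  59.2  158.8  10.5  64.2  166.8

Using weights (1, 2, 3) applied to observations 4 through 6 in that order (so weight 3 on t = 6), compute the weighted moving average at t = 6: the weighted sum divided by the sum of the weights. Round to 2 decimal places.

Weighted sum: 1·59.2 + 2·158.8 + 3·10.5 = 59.2 + 317.6 + 31.5 = 408.3
Weight total: 1 + 2 + 3 = 6
WMA = 408.3 / 6 = 68.05

68.05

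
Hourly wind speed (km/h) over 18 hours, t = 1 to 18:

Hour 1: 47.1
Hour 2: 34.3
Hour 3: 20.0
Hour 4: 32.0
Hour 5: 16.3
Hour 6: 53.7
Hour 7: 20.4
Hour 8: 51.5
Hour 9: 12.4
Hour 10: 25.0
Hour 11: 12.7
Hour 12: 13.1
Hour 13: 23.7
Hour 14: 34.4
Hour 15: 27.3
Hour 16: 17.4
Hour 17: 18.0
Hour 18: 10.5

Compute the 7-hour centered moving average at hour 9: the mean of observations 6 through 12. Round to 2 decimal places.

26.97

Sum of periods 6–12: 53.7 + 20.4 + 51.5 + 12.4 + 25.0 + 12.7 + 13.1 = 188.8
Divide by 7: 188.8 / 7 = 26.97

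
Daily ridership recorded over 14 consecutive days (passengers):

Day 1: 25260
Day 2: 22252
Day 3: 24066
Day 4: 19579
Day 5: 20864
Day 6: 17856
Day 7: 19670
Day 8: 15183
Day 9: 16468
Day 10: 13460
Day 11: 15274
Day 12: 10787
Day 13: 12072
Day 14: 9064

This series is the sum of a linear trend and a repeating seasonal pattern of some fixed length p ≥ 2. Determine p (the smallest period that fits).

First differences y_{t+1} − y_t: -3008, 1814, -4487, 1285, -3008, 1814, -4487, 1285, -3008, 1814, …
The difference pattern repeats every 4 terms and not for any smaller step, so p = 4.

4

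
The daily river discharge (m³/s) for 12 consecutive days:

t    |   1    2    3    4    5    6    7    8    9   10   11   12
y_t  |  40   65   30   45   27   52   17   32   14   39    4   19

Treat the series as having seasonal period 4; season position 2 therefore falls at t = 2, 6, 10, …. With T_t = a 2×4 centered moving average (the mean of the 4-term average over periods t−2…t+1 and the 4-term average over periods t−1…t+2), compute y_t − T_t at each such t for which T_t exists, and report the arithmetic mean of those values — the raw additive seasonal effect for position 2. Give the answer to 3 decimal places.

Season position 2 occurs at t = 6, 10 (where T_t is defined).
t=6: T_6 = 33.62500; y_6 − T_6 = 52 − 33.62500 = 18.37500
t=10: T_10 = 20.62500; y_10 − T_10 = 39 − 20.62500 = 18.37500
Mean deviation: (18.37500 + 18.37500) / 2 = 18.375

18.375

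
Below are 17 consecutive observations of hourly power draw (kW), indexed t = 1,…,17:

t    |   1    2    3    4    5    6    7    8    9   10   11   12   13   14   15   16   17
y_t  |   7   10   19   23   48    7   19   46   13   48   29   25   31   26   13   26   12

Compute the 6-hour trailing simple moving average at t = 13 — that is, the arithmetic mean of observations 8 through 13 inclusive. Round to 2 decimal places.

32.00

Sum of periods 8–13: 46 + 13 + 48 + 29 + 25 + 31 = 192
Divide by 6: 192 / 6 = 32.00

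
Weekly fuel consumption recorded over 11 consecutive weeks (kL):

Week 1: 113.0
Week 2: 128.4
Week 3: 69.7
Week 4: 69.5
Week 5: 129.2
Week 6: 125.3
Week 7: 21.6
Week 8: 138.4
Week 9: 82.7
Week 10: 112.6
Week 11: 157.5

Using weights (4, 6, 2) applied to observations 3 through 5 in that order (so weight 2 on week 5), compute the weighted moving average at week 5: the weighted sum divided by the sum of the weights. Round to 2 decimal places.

79.52

Weighted sum: 4·69.7 + 6·69.5 + 2·129.2 = 278.8 + 417.0 + 258.4 = 954.2
Weight total: 4 + 6 + 2 = 12
WMA = 954.2 / 12 = 79.52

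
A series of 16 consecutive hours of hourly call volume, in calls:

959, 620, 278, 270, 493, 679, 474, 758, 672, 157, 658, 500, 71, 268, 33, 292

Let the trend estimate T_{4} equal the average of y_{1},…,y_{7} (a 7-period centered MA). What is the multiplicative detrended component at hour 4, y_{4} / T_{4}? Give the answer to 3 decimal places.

Trend T_4 = (959 + 620 + 278 + 270 + 493 + 679 + 474) / 7 = 3773/7 = 539.00000
Ratio to trend: 270 / 539.00000 = 0.501

0.501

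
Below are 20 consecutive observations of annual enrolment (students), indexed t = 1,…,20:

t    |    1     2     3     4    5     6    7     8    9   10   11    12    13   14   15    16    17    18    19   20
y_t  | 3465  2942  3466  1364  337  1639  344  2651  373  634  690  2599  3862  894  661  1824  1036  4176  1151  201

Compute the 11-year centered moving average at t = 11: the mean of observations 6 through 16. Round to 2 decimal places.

1470.09

Sum of periods 6–16: 1639 + 344 + 2651 + 373 + 634 + 690 + 2599 + 3862 + 894 + 661 + 1824 = 16171
Divide by 11: 16171 / 11 = 1470.09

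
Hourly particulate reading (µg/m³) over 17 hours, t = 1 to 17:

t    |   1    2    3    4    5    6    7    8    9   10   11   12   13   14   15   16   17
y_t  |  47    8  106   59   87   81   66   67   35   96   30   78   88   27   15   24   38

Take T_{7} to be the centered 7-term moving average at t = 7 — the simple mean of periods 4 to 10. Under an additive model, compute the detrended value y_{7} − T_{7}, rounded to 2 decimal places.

Trend T_7 = (59 + 87 + 81 + 66 + 67 + 35 + 96) / 7 = 491/7 = 70.1429
Detrended value: 66 − 70.1429 = -4.14

-4.14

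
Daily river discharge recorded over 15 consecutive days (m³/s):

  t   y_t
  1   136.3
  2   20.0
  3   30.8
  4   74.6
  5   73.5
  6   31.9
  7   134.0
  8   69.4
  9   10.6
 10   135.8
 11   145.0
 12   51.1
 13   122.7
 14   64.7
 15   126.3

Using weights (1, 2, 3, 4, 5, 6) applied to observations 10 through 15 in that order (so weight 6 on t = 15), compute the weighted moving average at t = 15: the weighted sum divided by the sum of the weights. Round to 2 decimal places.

102.44

Weighted sum: 1·135.8 + 2·145.0 + 3·51.1 + 4·122.7 + 5·64.7 + 6·126.3 = 135.8 + 290.0 + 153.3 + 490.8 + 323.5 + 757.8 = 2151.2
Weight total: 1 + 2 + 3 + 4 + 5 + 6 = 21
WMA = 2151.2 / 21 = 102.44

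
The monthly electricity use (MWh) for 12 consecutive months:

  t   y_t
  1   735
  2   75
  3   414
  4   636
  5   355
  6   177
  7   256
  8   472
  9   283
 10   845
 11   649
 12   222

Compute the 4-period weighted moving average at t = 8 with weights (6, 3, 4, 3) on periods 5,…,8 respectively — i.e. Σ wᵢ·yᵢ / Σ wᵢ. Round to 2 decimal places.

Weighted sum: 6·355 + 3·177 + 4·256 + 3·472 = 2130 + 531 + 1024 + 1416 = 5101
Weight total: 6 + 3 + 4 + 3 = 16
WMA = 5101 / 16 = 318.81

318.81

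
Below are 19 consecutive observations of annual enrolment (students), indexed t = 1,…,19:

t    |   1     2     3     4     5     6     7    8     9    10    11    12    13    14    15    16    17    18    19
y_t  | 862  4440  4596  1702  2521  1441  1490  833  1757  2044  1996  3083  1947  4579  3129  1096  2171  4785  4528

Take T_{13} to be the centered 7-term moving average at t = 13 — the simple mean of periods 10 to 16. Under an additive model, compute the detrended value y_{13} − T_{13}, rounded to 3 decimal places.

Trend T_13 = (2044 + 1996 + 3083 + 1947 + 4579 + 3129 + 1096) / 7 = 17874/7 = 2553.42857
Detrended value: 1947 − 2553.42857 = -606.429

-606.429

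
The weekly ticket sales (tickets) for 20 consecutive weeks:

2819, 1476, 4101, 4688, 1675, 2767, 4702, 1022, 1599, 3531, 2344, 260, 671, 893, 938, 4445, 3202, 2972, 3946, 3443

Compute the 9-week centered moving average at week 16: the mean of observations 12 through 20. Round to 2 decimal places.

2307.78

Sum of periods 12–20: 260 + 671 + 893 + 938 + 4445 + 3202 + 2972 + 3946 + 3443 = 20770
Divide by 9: 20770 / 9 = 2307.78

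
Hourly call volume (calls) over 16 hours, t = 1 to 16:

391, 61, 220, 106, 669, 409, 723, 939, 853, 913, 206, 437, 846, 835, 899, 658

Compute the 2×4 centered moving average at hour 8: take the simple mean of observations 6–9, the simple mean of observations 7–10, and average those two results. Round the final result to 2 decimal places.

Sum over 6–9: 409 + 723 + 939 + 853 = 2924
Sum over 7–10: 723 + 939 + 853 + 913 = 3428
CMA at t=8 = (2924 + 3428) / (2·4) = 6352 / 8 = 794.00

794.00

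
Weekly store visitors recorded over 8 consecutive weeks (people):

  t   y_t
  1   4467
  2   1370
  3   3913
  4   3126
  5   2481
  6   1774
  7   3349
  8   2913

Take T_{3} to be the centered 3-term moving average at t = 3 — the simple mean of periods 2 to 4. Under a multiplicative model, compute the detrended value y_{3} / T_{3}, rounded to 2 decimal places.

Trend T_3 = (1370 + 3913 + 3126) / 3 = 8409/3 = 2803.0000
Ratio to trend: 3913 / 2803.0000 = 1.40

1.40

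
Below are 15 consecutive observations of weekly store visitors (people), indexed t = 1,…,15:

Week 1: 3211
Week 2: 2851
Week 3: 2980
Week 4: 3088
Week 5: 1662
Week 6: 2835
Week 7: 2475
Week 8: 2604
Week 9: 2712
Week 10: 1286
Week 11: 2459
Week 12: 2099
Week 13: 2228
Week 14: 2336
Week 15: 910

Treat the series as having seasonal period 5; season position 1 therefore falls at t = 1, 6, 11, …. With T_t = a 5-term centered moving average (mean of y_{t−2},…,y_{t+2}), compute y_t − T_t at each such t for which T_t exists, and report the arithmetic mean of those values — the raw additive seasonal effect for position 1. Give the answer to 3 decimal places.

302.200

Season position 1 occurs at t = 6, 11 (where T_t is defined).
t=6: T_6 = 2532.80000; y_6 − T_6 = 2835 − 2532.80000 = 302.20000
t=11: T_11 = 2156.80000; y_11 − T_11 = 2459 − 2156.80000 = 302.20000
Mean deviation: (302.20000 + 302.20000) / 2 = 302.200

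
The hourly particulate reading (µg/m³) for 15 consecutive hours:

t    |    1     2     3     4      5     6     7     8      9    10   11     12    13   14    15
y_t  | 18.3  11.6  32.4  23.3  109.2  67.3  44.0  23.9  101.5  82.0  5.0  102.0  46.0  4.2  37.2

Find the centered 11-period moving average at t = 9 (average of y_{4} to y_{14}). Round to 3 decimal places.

55.309

Sum of periods 4–14: 23.3 + 109.2 + 67.3 + 44.0 + 23.9 + 101.5 + 82.0 + 5.0 + 102.0 + 46.0 + 4.2 = 608.4
Divide by 11: 608.4 / 11 = 55.309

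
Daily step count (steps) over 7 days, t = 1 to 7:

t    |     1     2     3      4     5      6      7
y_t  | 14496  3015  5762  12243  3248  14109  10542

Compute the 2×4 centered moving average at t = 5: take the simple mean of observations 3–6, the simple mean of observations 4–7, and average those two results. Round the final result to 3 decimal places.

9438.000

Sum over 3–6: 5762 + 12243 + 3248 + 14109 = 35362
Sum over 4–7: 12243 + 3248 + 14109 + 10542 = 40142
CMA at t=5 = (35362 + 40142) / (2·4) = 75504 / 8 = 9438.000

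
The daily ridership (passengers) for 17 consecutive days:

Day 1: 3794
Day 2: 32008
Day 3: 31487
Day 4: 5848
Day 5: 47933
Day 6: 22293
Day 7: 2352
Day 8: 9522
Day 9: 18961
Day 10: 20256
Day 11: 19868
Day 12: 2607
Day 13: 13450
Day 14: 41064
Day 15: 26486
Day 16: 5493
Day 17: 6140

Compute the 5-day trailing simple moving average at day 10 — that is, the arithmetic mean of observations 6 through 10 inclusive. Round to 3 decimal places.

Sum of periods 6–10: 22293 + 2352 + 9522 + 18961 + 20256 = 73384
Divide by 5: 73384 / 5 = 14676.800

14676.800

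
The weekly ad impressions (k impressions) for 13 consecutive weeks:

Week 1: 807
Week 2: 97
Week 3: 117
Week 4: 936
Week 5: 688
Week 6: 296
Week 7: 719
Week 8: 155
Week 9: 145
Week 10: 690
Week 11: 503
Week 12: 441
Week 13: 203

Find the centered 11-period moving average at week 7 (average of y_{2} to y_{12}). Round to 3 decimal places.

Sum of periods 2–12: 97 + 117 + 936 + 688 + 296 + 719 + 155 + 145 + 690 + 503 + 441 = 4787
Divide by 11: 4787 / 11 = 435.182

435.182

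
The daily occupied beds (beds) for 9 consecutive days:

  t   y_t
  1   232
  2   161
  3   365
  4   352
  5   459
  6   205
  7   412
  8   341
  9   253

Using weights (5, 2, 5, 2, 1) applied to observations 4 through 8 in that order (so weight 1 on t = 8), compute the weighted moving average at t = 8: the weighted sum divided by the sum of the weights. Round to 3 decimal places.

Weighted sum: 5·352 + 2·459 + 5·205 + 2·412 + 1·341 = 1760 + 918 + 1025 + 824 + 341 = 4868
Weight total: 5 + 2 + 5 + 2 + 1 = 15
WMA = 4868 / 15 = 324.533

324.533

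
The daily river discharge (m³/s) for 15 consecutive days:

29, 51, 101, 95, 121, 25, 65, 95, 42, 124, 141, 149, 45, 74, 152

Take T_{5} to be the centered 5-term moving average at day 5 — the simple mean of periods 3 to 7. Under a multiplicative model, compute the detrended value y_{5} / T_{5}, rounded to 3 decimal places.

1.486

Trend T_5 = (101 + 95 + 121 + 25 + 65) / 5 = 407/5 = 81.40000
Ratio to trend: 121 / 81.40000 = 1.486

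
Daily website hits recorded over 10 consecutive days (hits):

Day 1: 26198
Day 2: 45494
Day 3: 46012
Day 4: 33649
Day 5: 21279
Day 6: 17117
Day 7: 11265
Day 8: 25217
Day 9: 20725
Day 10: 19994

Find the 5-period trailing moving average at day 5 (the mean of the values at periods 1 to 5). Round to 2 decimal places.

Sum of periods 1–5: 26198 + 45494 + 46012 + 33649 + 21279 = 172632
Divide by 5: 172632 / 5 = 34526.40

34526.40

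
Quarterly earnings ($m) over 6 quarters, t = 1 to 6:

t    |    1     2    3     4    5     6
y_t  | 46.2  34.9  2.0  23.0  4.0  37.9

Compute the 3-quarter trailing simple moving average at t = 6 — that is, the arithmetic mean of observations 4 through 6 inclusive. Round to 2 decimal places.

Sum of periods 4–6: 23.0 + 4.0 + 37.9 = 64.9
Divide by 3: 64.9 / 3 = 21.63

21.63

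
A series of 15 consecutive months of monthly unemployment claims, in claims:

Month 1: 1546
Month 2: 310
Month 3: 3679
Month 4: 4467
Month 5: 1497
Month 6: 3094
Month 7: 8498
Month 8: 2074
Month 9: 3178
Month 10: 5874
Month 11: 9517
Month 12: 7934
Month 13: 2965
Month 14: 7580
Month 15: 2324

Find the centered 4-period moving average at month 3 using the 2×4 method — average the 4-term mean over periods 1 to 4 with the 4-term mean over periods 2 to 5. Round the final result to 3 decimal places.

Sum over 1–4: 1546 + 310 + 3679 + 4467 = 10002
Sum over 2–5: 310 + 3679 + 4467 + 1497 = 9953
CMA at t=3 = (10002 + 9953) / (2·4) = 19955 / 8 = 2494.375

2494.375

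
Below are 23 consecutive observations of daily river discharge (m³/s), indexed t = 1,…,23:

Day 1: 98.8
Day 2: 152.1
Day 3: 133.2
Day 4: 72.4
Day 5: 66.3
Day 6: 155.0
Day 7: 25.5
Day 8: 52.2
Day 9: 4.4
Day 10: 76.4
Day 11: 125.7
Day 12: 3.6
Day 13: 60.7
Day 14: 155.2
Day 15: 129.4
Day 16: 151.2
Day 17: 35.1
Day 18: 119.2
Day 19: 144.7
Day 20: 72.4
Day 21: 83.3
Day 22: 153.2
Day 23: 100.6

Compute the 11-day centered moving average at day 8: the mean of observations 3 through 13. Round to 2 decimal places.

70.49

Sum of periods 3–13: 133.2 + 72.4 + 66.3 + 155.0 + 25.5 + 52.2 + 4.4 + 76.4 + 125.7 + 3.6 + 60.7 = 775.4
Divide by 11: 775.4 / 11 = 70.49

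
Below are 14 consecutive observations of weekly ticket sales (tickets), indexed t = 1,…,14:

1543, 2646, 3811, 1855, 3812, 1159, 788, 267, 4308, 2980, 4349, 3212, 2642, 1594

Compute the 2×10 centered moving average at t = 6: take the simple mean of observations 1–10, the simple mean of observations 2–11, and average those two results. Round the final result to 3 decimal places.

2457.200

Sum over 1–10: 1543 + 2646 + 3811 + 1855 + 3812 + 1159 + 788 + 267 + 4308 + 2980 = 23169
Sum over 2–11: 2646 + 3811 + 1855 + 3812 + 1159 + 788 + 267 + 4308 + 2980 + 4349 = 25975
CMA at t=6 = (23169 + 25975) / (2·10) = 49144 / 20 = 2457.200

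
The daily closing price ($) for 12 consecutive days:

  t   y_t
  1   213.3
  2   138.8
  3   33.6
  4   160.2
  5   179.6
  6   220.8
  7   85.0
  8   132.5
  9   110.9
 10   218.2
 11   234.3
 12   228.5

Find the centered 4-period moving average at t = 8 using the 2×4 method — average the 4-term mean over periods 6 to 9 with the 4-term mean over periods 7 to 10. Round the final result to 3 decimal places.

136.975

Sum over 6–9: 220.8 + 85.0 + 132.5 + 110.9 = 549.2
Sum over 7–10: 85.0 + 132.5 + 110.9 + 218.2 = 546.6
CMA at t=8 = (549.2 + 546.6) / (2·4) = 1095.8 / 8 = 136.975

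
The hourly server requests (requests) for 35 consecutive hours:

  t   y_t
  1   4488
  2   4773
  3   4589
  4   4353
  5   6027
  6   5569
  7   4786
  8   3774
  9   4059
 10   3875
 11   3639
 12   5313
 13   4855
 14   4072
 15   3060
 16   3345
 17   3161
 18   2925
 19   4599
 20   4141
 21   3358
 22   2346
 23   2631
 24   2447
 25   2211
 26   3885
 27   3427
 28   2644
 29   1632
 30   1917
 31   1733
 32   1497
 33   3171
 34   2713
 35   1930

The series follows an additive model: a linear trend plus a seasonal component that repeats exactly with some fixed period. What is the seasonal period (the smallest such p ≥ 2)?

7

First differences y_{t+1} − y_t: 285, -184, -236, 1674, -458, -783, -1012, 285, -184, -236, 1674, -458, -783, -1012, 285, -184, …
The difference pattern repeats every 7 terms and not for any smaller step, so p = 7.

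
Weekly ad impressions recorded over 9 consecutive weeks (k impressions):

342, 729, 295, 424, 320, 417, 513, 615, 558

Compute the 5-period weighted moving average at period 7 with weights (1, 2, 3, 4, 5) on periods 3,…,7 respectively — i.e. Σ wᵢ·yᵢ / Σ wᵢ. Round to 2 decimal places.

422.40

Weighted sum: 1·295 + 2·424 + 3·320 + 4·417 + 5·513 = 295 + 848 + 960 + 1668 + 2565 = 6336
Weight total: 1 + 2 + 3 + 4 + 5 = 15
WMA = 6336 / 15 = 422.40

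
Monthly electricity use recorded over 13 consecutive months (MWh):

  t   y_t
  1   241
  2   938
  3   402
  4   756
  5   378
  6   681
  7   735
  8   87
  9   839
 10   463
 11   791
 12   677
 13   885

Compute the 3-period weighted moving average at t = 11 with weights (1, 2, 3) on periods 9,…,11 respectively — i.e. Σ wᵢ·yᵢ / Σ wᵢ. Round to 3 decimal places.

689.667

Weighted sum: 1·839 + 2·463 + 3·791 = 839 + 926 + 2373 = 4138
Weight total: 1 + 2 + 3 = 6
WMA = 4138 / 6 = 689.667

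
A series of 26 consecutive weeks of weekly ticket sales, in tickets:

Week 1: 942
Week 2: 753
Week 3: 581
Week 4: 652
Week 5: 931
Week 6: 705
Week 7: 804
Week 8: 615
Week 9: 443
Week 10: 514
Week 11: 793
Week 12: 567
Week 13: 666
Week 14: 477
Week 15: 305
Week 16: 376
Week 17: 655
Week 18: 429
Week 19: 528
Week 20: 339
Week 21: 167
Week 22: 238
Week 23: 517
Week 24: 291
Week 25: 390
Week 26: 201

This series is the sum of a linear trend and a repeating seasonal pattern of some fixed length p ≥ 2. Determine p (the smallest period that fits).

First differences y_{t+1} − y_t: -189, -172, 71, 279, -226, 99, -189, -172, 71, 279, -226, 99, -189, -172, …
The difference pattern repeats every 6 terms and not for any smaller step, so p = 6.

6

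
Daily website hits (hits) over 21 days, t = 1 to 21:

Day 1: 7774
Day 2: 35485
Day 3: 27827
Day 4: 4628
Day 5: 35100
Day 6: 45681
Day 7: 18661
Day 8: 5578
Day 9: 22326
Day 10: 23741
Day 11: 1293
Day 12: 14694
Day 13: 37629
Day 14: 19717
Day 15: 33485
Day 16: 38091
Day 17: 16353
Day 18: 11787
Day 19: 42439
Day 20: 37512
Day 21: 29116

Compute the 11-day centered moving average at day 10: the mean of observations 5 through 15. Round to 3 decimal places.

23445.909

Sum of periods 5–15: 35100 + 45681 + 18661 + 5578 + 22326 + 23741 + 1293 + 14694 + 37629 + 19717 + 33485 = 257905
Divide by 11: 257905 / 11 = 23445.909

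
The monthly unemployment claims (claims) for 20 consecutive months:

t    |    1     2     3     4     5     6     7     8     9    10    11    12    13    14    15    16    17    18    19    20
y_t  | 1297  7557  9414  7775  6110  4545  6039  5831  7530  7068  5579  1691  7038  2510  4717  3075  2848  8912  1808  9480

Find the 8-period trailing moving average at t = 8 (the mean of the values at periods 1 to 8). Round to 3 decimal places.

Sum of periods 1–8: 1297 + 7557 + 9414 + 7775 + 6110 + 4545 + 6039 + 5831 = 48568
Divide by 8: 48568 / 8 = 6071.000

6071.000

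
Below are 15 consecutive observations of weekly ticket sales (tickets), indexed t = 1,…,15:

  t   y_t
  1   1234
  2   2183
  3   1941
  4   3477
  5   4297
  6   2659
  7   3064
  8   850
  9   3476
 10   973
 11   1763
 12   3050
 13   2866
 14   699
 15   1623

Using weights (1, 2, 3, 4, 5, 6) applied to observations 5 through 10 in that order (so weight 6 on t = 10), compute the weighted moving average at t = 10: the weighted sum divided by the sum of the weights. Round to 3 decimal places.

2163.095

Weighted sum: 1·4297 + 2·2659 + 3·3064 + 4·850 + 5·3476 + 6·973 = 4297 + 5318 + 9192 + 3400 + 17380 + 5838 = 45425
Weight total: 1 + 2 + 3 + 4 + 5 + 6 = 21
WMA = 45425 / 21 = 2163.095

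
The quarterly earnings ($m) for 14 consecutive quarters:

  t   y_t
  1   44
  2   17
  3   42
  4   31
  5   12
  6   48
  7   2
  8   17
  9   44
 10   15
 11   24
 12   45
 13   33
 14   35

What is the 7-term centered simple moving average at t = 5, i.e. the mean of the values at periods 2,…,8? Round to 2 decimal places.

24.14

Sum of periods 2–8: 17 + 42 + 31 + 12 + 48 + 2 + 17 = 169
Divide by 7: 169 / 7 = 24.14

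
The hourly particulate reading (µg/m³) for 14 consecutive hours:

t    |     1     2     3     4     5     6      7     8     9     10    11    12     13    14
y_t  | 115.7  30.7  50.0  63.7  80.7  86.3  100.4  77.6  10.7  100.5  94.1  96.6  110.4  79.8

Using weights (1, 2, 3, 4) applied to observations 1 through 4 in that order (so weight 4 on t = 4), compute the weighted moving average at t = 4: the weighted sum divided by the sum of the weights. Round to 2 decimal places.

58.19

Weighted sum: 1·115.7 + 2·30.7 + 3·50.0 + 4·63.7 = 115.7 + 61.4 + 150.0 + 254.8 = 581.9
Weight total: 1 + 2 + 3 + 4 = 10
WMA = 581.9 / 10 = 58.19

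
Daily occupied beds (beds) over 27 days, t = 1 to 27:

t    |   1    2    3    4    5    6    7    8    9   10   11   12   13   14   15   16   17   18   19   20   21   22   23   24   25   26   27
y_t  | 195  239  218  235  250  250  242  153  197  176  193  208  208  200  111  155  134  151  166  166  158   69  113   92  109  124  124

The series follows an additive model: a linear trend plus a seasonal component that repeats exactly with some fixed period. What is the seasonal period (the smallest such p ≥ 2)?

7

First differences y_{t+1} − y_t: 44, -21, 17, 15, 0, -8, -89, 44, -21, 17, 15, 0, -8, -89, 44, -21, …
The difference pattern repeats every 7 terms and not for any smaller step, so p = 7.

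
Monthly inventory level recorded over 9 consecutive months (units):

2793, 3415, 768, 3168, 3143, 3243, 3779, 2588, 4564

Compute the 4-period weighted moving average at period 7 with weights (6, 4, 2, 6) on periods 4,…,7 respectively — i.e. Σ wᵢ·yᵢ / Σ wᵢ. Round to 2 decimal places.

3374.44

Weighted sum: 6·3168 + 4·3143 + 2·3243 + 6·3779 = 19008 + 12572 + 6486 + 22674 = 60740
Weight total: 6 + 4 + 2 + 6 = 18
WMA = 60740 / 18 = 3374.44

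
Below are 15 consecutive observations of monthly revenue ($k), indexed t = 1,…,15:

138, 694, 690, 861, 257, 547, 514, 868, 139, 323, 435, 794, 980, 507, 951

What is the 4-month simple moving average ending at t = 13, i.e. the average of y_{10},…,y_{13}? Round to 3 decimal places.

Sum of periods 10–13: 323 + 435 + 794 + 980 = 2532
Divide by 4: 2532 / 4 = 633.000

633.000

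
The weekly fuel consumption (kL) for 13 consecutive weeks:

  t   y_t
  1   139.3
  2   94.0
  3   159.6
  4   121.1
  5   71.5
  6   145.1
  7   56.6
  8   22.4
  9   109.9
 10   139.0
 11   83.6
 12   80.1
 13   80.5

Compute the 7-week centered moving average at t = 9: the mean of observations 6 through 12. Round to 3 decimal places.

90.957

Sum of periods 6–12: 145.1 + 56.6 + 22.4 + 109.9 + 139.0 + 83.6 + 80.1 = 636.7
Divide by 7: 636.7 / 7 = 90.957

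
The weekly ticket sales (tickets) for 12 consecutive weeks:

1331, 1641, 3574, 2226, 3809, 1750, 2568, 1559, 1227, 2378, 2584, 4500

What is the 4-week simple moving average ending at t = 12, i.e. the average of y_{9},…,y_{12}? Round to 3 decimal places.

Sum of periods 9–12: 1227 + 2378 + 2584 + 4500 = 10689
Divide by 4: 10689 / 4 = 2672.250

2672.250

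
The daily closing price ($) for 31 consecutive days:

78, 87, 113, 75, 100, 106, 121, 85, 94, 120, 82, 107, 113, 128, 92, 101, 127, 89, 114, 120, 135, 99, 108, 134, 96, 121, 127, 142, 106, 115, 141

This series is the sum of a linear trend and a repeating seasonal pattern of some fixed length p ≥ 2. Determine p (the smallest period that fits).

7

First differences y_{t+1} − y_t: 9, 26, -38, 25, 6, 15, -36, 9, 26, -38, 25, 6, 15, -36, 9, 26, …
The difference pattern repeats every 7 terms and not for any smaller step, so p = 7.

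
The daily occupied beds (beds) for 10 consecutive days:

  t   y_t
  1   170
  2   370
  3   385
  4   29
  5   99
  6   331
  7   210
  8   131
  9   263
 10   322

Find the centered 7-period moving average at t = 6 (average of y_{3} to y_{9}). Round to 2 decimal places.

Sum of periods 3–9: 385 + 29 + 99 + 331 + 210 + 131 + 263 = 1448
Divide by 7: 1448 / 7 = 206.86

206.86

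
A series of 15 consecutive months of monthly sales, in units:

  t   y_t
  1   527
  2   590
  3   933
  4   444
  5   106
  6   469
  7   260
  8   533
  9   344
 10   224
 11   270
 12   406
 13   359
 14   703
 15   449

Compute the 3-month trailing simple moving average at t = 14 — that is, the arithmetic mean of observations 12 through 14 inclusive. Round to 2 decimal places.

489.33

Sum of periods 12–14: 406 + 359 + 703 = 1468
Divide by 3: 1468 / 3 = 489.33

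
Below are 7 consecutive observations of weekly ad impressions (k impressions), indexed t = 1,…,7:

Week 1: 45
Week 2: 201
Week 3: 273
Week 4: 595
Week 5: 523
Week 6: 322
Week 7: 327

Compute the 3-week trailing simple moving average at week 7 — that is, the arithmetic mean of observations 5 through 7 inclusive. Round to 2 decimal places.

Sum of periods 5–7: 523 + 322 + 327 = 1172
Divide by 3: 1172 / 3 = 390.67

390.67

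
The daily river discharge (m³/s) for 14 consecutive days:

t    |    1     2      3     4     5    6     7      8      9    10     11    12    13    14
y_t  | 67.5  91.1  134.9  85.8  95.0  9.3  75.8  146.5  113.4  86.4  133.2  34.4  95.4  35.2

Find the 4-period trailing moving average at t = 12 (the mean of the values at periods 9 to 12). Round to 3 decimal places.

91.850

Sum of periods 9–12: 113.4 + 86.4 + 133.2 + 34.4 = 367.4
Divide by 4: 367.4 / 4 = 91.850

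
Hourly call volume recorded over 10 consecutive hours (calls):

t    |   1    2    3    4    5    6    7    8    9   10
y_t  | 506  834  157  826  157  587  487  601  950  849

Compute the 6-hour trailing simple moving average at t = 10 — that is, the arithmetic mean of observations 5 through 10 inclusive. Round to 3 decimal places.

Sum of periods 5–10: 157 + 587 + 487 + 601 + 950 + 849 = 3631
Divide by 6: 3631 / 6 = 605.167

605.167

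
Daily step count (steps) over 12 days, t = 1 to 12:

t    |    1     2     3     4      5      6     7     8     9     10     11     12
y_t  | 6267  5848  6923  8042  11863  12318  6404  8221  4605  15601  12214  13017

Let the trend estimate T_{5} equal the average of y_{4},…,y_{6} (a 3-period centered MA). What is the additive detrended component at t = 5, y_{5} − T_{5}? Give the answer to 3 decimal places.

1122.000

Trend T_5 = (8042 + 11863 + 12318) / 3 = 32223/3 = 10741.00000
Detrended value: 11863 − 10741.00000 = 1122.000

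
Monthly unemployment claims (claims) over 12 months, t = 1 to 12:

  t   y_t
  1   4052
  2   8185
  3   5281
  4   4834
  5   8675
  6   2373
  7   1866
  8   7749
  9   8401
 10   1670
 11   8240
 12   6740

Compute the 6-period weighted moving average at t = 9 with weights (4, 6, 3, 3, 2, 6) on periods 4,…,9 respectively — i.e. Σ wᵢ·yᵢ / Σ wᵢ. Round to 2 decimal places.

6250.29

Weighted sum: 4·4834 + 6·8675 + 3·2373 + 3·1866 + 2·7749 + 6·8401 = 19336 + 52050 + 7119 + 5598 + 15498 + 50406 = 150007
Weight total: 4 + 6 + 3 + 3 + 2 + 6 = 24
WMA = 150007 / 24 = 6250.29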